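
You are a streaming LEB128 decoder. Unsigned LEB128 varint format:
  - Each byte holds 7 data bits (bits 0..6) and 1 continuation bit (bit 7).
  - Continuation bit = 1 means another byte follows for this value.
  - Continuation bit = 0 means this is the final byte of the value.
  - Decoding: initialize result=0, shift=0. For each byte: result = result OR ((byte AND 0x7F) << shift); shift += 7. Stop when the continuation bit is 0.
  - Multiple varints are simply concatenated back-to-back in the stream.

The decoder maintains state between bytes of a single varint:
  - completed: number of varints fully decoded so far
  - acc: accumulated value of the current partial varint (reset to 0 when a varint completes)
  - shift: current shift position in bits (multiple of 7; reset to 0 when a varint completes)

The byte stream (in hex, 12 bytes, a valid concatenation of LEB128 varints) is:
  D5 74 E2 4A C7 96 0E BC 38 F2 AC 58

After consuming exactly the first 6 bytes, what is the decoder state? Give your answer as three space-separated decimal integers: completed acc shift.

Answer: 2 2887 14

Derivation:
byte[0]=0xD5 cont=1 payload=0x55: acc |= 85<<0 -> completed=0 acc=85 shift=7
byte[1]=0x74 cont=0 payload=0x74: varint #1 complete (value=14933); reset -> completed=1 acc=0 shift=0
byte[2]=0xE2 cont=1 payload=0x62: acc |= 98<<0 -> completed=1 acc=98 shift=7
byte[3]=0x4A cont=0 payload=0x4A: varint #2 complete (value=9570); reset -> completed=2 acc=0 shift=0
byte[4]=0xC7 cont=1 payload=0x47: acc |= 71<<0 -> completed=2 acc=71 shift=7
byte[5]=0x96 cont=1 payload=0x16: acc |= 22<<7 -> completed=2 acc=2887 shift=14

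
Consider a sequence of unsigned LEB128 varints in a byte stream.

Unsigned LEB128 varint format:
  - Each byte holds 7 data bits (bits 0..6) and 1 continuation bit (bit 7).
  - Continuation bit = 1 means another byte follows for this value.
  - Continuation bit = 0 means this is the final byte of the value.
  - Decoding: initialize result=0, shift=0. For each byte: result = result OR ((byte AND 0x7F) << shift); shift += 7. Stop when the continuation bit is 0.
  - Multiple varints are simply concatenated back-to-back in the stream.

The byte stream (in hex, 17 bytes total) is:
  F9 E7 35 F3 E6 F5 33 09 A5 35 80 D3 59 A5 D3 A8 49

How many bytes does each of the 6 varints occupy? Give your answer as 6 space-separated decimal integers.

Answer: 3 4 1 2 3 4

Derivation:
  byte[0]=0xF9 cont=1 payload=0x79=121: acc |= 121<<0 -> acc=121 shift=7
  byte[1]=0xE7 cont=1 payload=0x67=103: acc |= 103<<7 -> acc=13305 shift=14
  byte[2]=0x35 cont=0 payload=0x35=53: acc |= 53<<14 -> acc=881657 shift=21 [end]
Varint 1: bytes[0:3] = F9 E7 35 -> value 881657 (3 byte(s))
  byte[3]=0xF3 cont=1 payload=0x73=115: acc |= 115<<0 -> acc=115 shift=7
  byte[4]=0xE6 cont=1 payload=0x66=102: acc |= 102<<7 -> acc=13171 shift=14
  byte[5]=0xF5 cont=1 payload=0x75=117: acc |= 117<<14 -> acc=1930099 shift=21
  byte[6]=0x33 cont=0 payload=0x33=51: acc |= 51<<21 -> acc=108884851 shift=28 [end]
Varint 2: bytes[3:7] = F3 E6 F5 33 -> value 108884851 (4 byte(s))
  byte[7]=0x09 cont=0 payload=0x09=9: acc |= 9<<0 -> acc=9 shift=7 [end]
Varint 3: bytes[7:8] = 09 -> value 9 (1 byte(s))
  byte[8]=0xA5 cont=1 payload=0x25=37: acc |= 37<<0 -> acc=37 shift=7
  byte[9]=0x35 cont=0 payload=0x35=53: acc |= 53<<7 -> acc=6821 shift=14 [end]
Varint 4: bytes[8:10] = A5 35 -> value 6821 (2 byte(s))
  byte[10]=0x80 cont=1 payload=0x00=0: acc |= 0<<0 -> acc=0 shift=7
  byte[11]=0xD3 cont=1 payload=0x53=83: acc |= 83<<7 -> acc=10624 shift=14
  byte[12]=0x59 cont=0 payload=0x59=89: acc |= 89<<14 -> acc=1468800 shift=21 [end]
Varint 5: bytes[10:13] = 80 D3 59 -> value 1468800 (3 byte(s))
  byte[13]=0xA5 cont=1 payload=0x25=37: acc |= 37<<0 -> acc=37 shift=7
  byte[14]=0xD3 cont=1 payload=0x53=83: acc |= 83<<7 -> acc=10661 shift=14
  byte[15]=0xA8 cont=1 payload=0x28=40: acc |= 40<<14 -> acc=666021 shift=21
  byte[16]=0x49 cont=0 payload=0x49=73: acc |= 73<<21 -> acc=153758117 shift=28 [end]
Varint 6: bytes[13:17] = A5 D3 A8 49 -> value 153758117 (4 byte(s))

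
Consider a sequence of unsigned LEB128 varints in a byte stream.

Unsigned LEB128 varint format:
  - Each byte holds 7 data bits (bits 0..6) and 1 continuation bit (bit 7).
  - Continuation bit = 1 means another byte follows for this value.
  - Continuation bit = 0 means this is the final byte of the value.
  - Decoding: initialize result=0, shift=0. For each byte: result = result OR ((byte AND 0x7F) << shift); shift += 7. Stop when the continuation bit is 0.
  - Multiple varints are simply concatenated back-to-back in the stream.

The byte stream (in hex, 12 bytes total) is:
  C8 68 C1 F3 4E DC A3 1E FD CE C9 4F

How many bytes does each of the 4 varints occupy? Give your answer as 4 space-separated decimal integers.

Answer: 2 3 3 4

Derivation:
  byte[0]=0xC8 cont=1 payload=0x48=72: acc |= 72<<0 -> acc=72 shift=7
  byte[1]=0x68 cont=0 payload=0x68=104: acc |= 104<<7 -> acc=13384 shift=14 [end]
Varint 1: bytes[0:2] = C8 68 -> value 13384 (2 byte(s))
  byte[2]=0xC1 cont=1 payload=0x41=65: acc |= 65<<0 -> acc=65 shift=7
  byte[3]=0xF3 cont=1 payload=0x73=115: acc |= 115<<7 -> acc=14785 shift=14
  byte[4]=0x4E cont=0 payload=0x4E=78: acc |= 78<<14 -> acc=1292737 shift=21 [end]
Varint 2: bytes[2:5] = C1 F3 4E -> value 1292737 (3 byte(s))
  byte[5]=0xDC cont=1 payload=0x5C=92: acc |= 92<<0 -> acc=92 shift=7
  byte[6]=0xA3 cont=1 payload=0x23=35: acc |= 35<<7 -> acc=4572 shift=14
  byte[7]=0x1E cont=0 payload=0x1E=30: acc |= 30<<14 -> acc=496092 shift=21 [end]
Varint 3: bytes[5:8] = DC A3 1E -> value 496092 (3 byte(s))
  byte[8]=0xFD cont=1 payload=0x7D=125: acc |= 125<<0 -> acc=125 shift=7
  byte[9]=0xCE cont=1 payload=0x4E=78: acc |= 78<<7 -> acc=10109 shift=14
  byte[10]=0xC9 cont=1 payload=0x49=73: acc |= 73<<14 -> acc=1206141 shift=21
  byte[11]=0x4F cont=0 payload=0x4F=79: acc |= 79<<21 -> acc=166881149 shift=28 [end]
Varint 4: bytes[8:12] = FD CE C9 4F -> value 166881149 (4 byte(s))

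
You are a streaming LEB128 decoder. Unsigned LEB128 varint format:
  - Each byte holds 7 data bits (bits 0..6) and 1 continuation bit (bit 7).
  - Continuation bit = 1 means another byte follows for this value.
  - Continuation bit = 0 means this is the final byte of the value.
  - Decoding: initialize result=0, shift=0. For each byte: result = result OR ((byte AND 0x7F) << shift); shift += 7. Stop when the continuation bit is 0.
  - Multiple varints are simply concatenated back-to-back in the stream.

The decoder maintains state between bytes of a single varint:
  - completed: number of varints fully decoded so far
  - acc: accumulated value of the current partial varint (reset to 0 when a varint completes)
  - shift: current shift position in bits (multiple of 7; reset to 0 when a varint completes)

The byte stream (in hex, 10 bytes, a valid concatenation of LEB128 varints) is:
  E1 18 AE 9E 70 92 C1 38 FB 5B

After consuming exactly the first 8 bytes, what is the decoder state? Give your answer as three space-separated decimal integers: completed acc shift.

Answer: 3 0 0

Derivation:
byte[0]=0xE1 cont=1 payload=0x61: acc |= 97<<0 -> completed=0 acc=97 shift=7
byte[1]=0x18 cont=0 payload=0x18: varint #1 complete (value=3169); reset -> completed=1 acc=0 shift=0
byte[2]=0xAE cont=1 payload=0x2E: acc |= 46<<0 -> completed=1 acc=46 shift=7
byte[3]=0x9E cont=1 payload=0x1E: acc |= 30<<7 -> completed=1 acc=3886 shift=14
byte[4]=0x70 cont=0 payload=0x70: varint #2 complete (value=1838894); reset -> completed=2 acc=0 shift=0
byte[5]=0x92 cont=1 payload=0x12: acc |= 18<<0 -> completed=2 acc=18 shift=7
byte[6]=0xC1 cont=1 payload=0x41: acc |= 65<<7 -> completed=2 acc=8338 shift=14
byte[7]=0x38 cont=0 payload=0x38: varint #3 complete (value=925842); reset -> completed=3 acc=0 shift=0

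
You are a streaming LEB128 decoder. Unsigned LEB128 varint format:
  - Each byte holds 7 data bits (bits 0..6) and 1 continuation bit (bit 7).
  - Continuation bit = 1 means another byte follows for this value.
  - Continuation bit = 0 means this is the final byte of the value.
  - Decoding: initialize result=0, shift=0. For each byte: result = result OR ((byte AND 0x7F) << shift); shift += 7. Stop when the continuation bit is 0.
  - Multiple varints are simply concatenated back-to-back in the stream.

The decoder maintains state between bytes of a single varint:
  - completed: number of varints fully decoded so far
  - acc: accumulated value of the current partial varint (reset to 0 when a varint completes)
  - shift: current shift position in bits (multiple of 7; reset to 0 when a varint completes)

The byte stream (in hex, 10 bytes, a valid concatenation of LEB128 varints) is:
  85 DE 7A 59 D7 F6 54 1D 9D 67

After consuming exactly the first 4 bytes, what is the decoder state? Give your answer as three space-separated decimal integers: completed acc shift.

byte[0]=0x85 cont=1 payload=0x05: acc |= 5<<0 -> completed=0 acc=5 shift=7
byte[1]=0xDE cont=1 payload=0x5E: acc |= 94<<7 -> completed=0 acc=12037 shift=14
byte[2]=0x7A cont=0 payload=0x7A: varint #1 complete (value=2010885); reset -> completed=1 acc=0 shift=0
byte[3]=0x59 cont=0 payload=0x59: varint #2 complete (value=89); reset -> completed=2 acc=0 shift=0

Answer: 2 0 0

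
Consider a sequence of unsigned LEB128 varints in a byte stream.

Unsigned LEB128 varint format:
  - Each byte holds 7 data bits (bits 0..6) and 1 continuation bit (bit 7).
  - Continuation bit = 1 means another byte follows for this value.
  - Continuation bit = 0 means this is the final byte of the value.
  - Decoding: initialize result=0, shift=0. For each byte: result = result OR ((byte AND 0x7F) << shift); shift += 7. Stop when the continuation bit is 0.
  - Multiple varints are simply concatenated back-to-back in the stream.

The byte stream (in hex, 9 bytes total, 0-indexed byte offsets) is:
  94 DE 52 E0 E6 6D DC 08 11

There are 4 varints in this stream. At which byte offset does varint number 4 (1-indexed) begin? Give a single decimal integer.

  byte[0]=0x94 cont=1 payload=0x14=20: acc |= 20<<0 -> acc=20 shift=7
  byte[1]=0xDE cont=1 payload=0x5E=94: acc |= 94<<7 -> acc=12052 shift=14
  byte[2]=0x52 cont=0 payload=0x52=82: acc |= 82<<14 -> acc=1355540 shift=21 [end]
Varint 1: bytes[0:3] = 94 DE 52 -> value 1355540 (3 byte(s))
  byte[3]=0xE0 cont=1 payload=0x60=96: acc |= 96<<0 -> acc=96 shift=7
  byte[4]=0xE6 cont=1 payload=0x66=102: acc |= 102<<7 -> acc=13152 shift=14
  byte[5]=0x6D cont=0 payload=0x6D=109: acc |= 109<<14 -> acc=1799008 shift=21 [end]
Varint 2: bytes[3:6] = E0 E6 6D -> value 1799008 (3 byte(s))
  byte[6]=0xDC cont=1 payload=0x5C=92: acc |= 92<<0 -> acc=92 shift=7
  byte[7]=0x08 cont=0 payload=0x08=8: acc |= 8<<7 -> acc=1116 shift=14 [end]
Varint 3: bytes[6:8] = DC 08 -> value 1116 (2 byte(s))
  byte[8]=0x11 cont=0 payload=0x11=17: acc |= 17<<0 -> acc=17 shift=7 [end]
Varint 4: bytes[8:9] = 11 -> value 17 (1 byte(s))

Answer: 8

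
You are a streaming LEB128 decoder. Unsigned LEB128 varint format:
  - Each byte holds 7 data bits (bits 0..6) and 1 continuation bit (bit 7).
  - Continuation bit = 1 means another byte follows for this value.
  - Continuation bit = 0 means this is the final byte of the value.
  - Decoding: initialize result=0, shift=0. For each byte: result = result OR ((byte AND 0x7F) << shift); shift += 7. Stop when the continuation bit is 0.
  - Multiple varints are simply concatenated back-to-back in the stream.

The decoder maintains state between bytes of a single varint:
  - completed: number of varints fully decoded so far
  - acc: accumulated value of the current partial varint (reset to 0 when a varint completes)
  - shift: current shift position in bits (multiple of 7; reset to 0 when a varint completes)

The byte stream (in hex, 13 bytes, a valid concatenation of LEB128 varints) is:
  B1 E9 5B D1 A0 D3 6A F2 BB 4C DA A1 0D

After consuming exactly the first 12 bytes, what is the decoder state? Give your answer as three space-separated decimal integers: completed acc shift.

Answer: 3 4314 14

Derivation:
byte[0]=0xB1 cont=1 payload=0x31: acc |= 49<<0 -> completed=0 acc=49 shift=7
byte[1]=0xE9 cont=1 payload=0x69: acc |= 105<<7 -> completed=0 acc=13489 shift=14
byte[2]=0x5B cont=0 payload=0x5B: varint #1 complete (value=1504433); reset -> completed=1 acc=0 shift=0
byte[3]=0xD1 cont=1 payload=0x51: acc |= 81<<0 -> completed=1 acc=81 shift=7
byte[4]=0xA0 cont=1 payload=0x20: acc |= 32<<7 -> completed=1 acc=4177 shift=14
byte[5]=0xD3 cont=1 payload=0x53: acc |= 83<<14 -> completed=1 acc=1364049 shift=21
byte[6]=0x6A cont=0 payload=0x6A: varint #2 complete (value=223662161); reset -> completed=2 acc=0 shift=0
byte[7]=0xF2 cont=1 payload=0x72: acc |= 114<<0 -> completed=2 acc=114 shift=7
byte[8]=0xBB cont=1 payload=0x3B: acc |= 59<<7 -> completed=2 acc=7666 shift=14
byte[9]=0x4C cont=0 payload=0x4C: varint #3 complete (value=1252850); reset -> completed=3 acc=0 shift=0
byte[10]=0xDA cont=1 payload=0x5A: acc |= 90<<0 -> completed=3 acc=90 shift=7
byte[11]=0xA1 cont=1 payload=0x21: acc |= 33<<7 -> completed=3 acc=4314 shift=14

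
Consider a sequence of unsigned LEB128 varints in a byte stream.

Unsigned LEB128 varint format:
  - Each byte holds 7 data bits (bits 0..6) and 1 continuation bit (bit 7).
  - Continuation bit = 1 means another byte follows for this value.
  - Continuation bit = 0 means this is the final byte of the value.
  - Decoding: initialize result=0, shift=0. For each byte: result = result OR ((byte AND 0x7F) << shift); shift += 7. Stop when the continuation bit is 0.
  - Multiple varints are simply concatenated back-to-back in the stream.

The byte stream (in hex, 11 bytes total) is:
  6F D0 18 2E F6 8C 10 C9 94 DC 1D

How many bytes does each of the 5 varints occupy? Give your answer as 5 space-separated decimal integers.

Answer: 1 2 1 3 4

Derivation:
  byte[0]=0x6F cont=0 payload=0x6F=111: acc |= 111<<0 -> acc=111 shift=7 [end]
Varint 1: bytes[0:1] = 6F -> value 111 (1 byte(s))
  byte[1]=0xD0 cont=1 payload=0x50=80: acc |= 80<<0 -> acc=80 shift=7
  byte[2]=0x18 cont=0 payload=0x18=24: acc |= 24<<7 -> acc=3152 shift=14 [end]
Varint 2: bytes[1:3] = D0 18 -> value 3152 (2 byte(s))
  byte[3]=0x2E cont=0 payload=0x2E=46: acc |= 46<<0 -> acc=46 shift=7 [end]
Varint 3: bytes[3:4] = 2E -> value 46 (1 byte(s))
  byte[4]=0xF6 cont=1 payload=0x76=118: acc |= 118<<0 -> acc=118 shift=7
  byte[5]=0x8C cont=1 payload=0x0C=12: acc |= 12<<7 -> acc=1654 shift=14
  byte[6]=0x10 cont=0 payload=0x10=16: acc |= 16<<14 -> acc=263798 shift=21 [end]
Varint 4: bytes[4:7] = F6 8C 10 -> value 263798 (3 byte(s))
  byte[7]=0xC9 cont=1 payload=0x49=73: acc |= 73<<0 -> acc=73 shift=7
  byte[8]=0x94 cont=1 payload=0x14=20: acc |= 20<<7 -> acc=2633 shift=14
  byte[9]=0xDC cont=1 payload=0x5C=92: acc |= 92<<14 -> acc=1509961 shift=21
  byte[10]=0x1D cont=0 payload=0x1D=29: acc |= 29<<21 -> acc=62327369 shift=28 [end]
Varint 5: bytes[7:11] = C9 94 DC 1D -> value 62327369 (4 byte(s))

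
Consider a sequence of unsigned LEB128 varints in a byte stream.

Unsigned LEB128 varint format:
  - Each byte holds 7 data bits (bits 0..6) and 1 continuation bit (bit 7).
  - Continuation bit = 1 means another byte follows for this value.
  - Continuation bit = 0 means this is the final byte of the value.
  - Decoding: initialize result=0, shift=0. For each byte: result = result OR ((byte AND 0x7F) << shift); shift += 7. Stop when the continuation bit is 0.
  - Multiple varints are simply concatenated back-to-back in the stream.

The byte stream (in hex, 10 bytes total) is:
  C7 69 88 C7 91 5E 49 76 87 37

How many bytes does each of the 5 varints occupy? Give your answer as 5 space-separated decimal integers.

  byte[0]=0xC7 cont=1 payload=0x47=71: acc |= 71<<0 -> acc=71 shift=7
  byte[1]=0x69 cont=0 payload=0x69=105: acc |= 105<<7 -> acc=13511 shift=14 [end]
Varint 1: bytes[0:2] = C7 69 -> value 13511 (2 byte(s))
  byte[2]=0x88 cont=1 payload=0x08=8: acc |= 8<<0 -> acc=8 shift=7
  byte[3]=0xC7 cont=1 payload=0x47=71: acc |= 71<<7 -> acc=9096 shift=14
  byte[4]=0x91 cont=1 payload=0x11=17: acc |= 17<<14 -> acc=287624 shift=21
  byte[5]=0x5E cont=0 payload=0x5E=94: acc |= 94<<21 -> acc=197419912 shift=28 [end]
Varint 2: bytes[2:6] = 88 C7 91 5E -> value 197419912 (4 byte(s))
  byte[6]=0x49 cont=0 payload=0x49=73: acc |= 73<<0 -> acc=73 shift=7 [end]
Varint 3: bytes[6:7] = 49 -> value 73 (1 byte(s))
  byte[7]=0x76 cont=0 payload=0x76=118: acc |= 118<<0 -> acc=118 shift=7 [end]
Varint 4: bytes[7:8] = 76 -> value 118 (1 byte(s))
  byte[8]=0x87 cont=1 payload=0x07=7: acc |= 7<<0 -> acc=7 shift=7
  byte[9]=0x37 cont=0 payload=0x37=55: acc |= 55<<7 -> acc=7047 shift=14 [end]
Varint 5: bytes[8:10] = 87 37 -> value 7047 (2 byte(s))

Answer: 2 4 1 1 2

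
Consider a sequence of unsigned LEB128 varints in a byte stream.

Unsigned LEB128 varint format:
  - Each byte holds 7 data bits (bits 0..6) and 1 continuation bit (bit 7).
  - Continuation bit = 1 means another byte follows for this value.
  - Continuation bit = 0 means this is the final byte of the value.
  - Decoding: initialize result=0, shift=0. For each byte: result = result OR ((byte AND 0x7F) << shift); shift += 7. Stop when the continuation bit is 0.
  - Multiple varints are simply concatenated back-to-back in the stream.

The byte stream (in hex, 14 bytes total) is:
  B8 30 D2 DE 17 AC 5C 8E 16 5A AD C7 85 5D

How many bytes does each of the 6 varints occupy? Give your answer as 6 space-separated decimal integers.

  byte[0]=0xB8 cont=1 payload=0x38=56: acc |= 56<<0 -> acc=56 shift=7
  byte[1]=0x30 cont=0 payload=0x30=48: acc |= 48<<7 -> acc=6200 shift=14 [end]
Varint 1: bytes[0:2] = B8 30 -> value 6200 (2 byte(s))
  byte[2]=0xD2 cont=1 payload=0x52=82: acc |= 82<<0 -> acc=82 shift=7
  byte[3]=0xDE cont=1 payload=0x5E=94: acc |= 94<<7 -> acc=12114 shift=14
  byte[4]=0x17 cont=0 payload=0x17=23: acc |= 23<<14 -> acc=388946 shift=21 [end]
Varint 2: bytes[2:5] = D2 DE 17 -> value 388946 (3 byte(s))
  byte[5]=0xAC cont=1 payload=0x2C=44: acc |= 44<<0 -> acc=44 shift=7
  byte[6]=0x5C cont=0 payload=0x5C=92: acc |= 92<<7 -> acc=11820 shift=14 [end]
Varint 3: bytes[5:7] = AC 5C -> value 11820 (2 byte(s))
  byte[7]=0x8E cont=1 payload=0x0E=14: acc |= 14<<0 -> acc=14 shift=7
  byte[8]=0x16 cont=0 payload=0x16=22: acc |= 22<<7 -> acc=2830 shift=14 [end]
Varint 4: bytes[7:9] = 8E 16 -> value 2830 (2 byte(s))
  byte[9]=0x5A cont=0 payload=0x5A=90: acc |= 90<<0 -> acc=90 shift=7 [end]
Varint 5: bytes[9:10] = 5A -> value 90 (1 byte(s))
  byte[10]=0xAD cont=1 payload=0x2D=45: acc |= 45<<0 -> acc=45 shift=7
  byte[11]=0xC7 cont=1 payload=0x47=71: acc |= 71<<7 -> acc=9133 shift=14
  byte[12]=0x85 cont=1 payload=0x05=5: acc |= 5<<14 -> acc=91053 shift=21
  byte[13]=0x5D cont=0 payload=0x5D=93: acc |= 93<<21 -> acc=195126189 shift=28 [end]
Varint 6: bytes[10:14] = AD C7 85 5D -> value 195126189 (4 byte(s))

Answer: 2 3 2 2 1 4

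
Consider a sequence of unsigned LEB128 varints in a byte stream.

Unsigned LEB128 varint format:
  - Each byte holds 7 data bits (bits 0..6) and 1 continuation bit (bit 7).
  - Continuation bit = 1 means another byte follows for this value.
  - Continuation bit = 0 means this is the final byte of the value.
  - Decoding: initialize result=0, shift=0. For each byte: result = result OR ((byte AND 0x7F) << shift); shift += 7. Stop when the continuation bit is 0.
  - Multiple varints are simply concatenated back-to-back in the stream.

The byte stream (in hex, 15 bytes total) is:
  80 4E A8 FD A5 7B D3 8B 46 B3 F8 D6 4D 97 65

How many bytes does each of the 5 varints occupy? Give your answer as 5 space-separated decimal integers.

  byte[0]=0x80 cont=1 payload=0x00=0: acc |= 0<<0 -> acc=0 shift=7
  byte[1]=0x4E cont=0 payload=0x4E=78: acc |= 78<<7 -> acc=9984 shift=14 [end]
Varint 1: bytes[0:2] = 80 4E -> value 9984 (2 byte(s))
  byte[2]=0xA8 cont=1 payload=0x28=40: acc |= 40<<0 -> acc=40 shift=7
  byte[3]=0xFD cont=1 payload=0x7D=125: acc |= 125<<7 -> acc=16040 shift=14
  byte[4]=0xA5 cont=1 payload=0x25=37: acc |= 37<<14 -> acc=622248 shift=21
  byte[5]=0x7B cont=0 payload=0x7B=123: acc |= 123<<21 -> acc=258571944 shift=28 [end]
Varint 2: bytes[2:6] = A8 FD A5 7B -> value 258571944 (4 byte(s))
  byte[6]=0xD3 cont=1 payload=0x53=83: acc |= 83<<0 -> acc=83 shift=7
  byte[7]=0x8B cont=1 payload=0x0B=11: acc |= 11<<7 -> acc=1491 shift=14
  byte[8]=0x46 cont=0 payload=0x46=70: acc |= 70<<14 -> acc=1148371 shift=21 [end]
Varint 3: bytes[6:9] = D3 8B 46 -> value 1148371 (3 byte(s))
  byte[9]=0xB3 cont=1 payload=0x33=51: acc |= 51<<0 -> acc=51 shift=7
  byte[10]=0xF8 cont=1 payload=0x78=120: acc |= 120<<7 -> acc=15411 shift=14
  byte[11]=0xD6 cont=1 payload=0x56=86: acc |= 86<<14 -> acc=1424435 shift=21
  byte[12]=0x4D cont=0 payload=0x4D=77: acc |= 77<<21 -> acc=162905139 shift=28 [end]
Varint 4: bytes[9:13] = B3 F8 D6 4D -> value 162905139 (4 byte(s))
  byte[13]=0x97 cont=1 payload=0x17=23: acc |= 23<<0 -> acc=23 shift=7
  byte[14]=0x65 cont=0 payload=0x65=101: acc |= 101<<7 -> acc=12951 shift=14 [end]
Varint 5: bytes[13:15] = 97 65 -> value 12951 (2 byte(s))

Answer: 2 4 3 4 2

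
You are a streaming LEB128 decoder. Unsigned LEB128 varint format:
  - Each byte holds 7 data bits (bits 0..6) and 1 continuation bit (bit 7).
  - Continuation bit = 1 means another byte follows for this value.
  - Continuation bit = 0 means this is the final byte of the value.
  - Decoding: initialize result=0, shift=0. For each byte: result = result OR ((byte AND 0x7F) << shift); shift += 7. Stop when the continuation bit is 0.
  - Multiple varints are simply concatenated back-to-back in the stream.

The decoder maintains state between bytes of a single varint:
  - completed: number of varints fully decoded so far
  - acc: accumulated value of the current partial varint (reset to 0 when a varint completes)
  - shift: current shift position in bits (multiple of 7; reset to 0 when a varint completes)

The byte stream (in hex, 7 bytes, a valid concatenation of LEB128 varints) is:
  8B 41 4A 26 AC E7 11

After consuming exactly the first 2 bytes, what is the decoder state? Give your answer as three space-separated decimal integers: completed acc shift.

Answer: 1 0 0

Derivation:
byte[0]=0x8B cont=1 payload=0x0B: acc |= 11<<0 -> completed=0 acc=11 shift=7
byte[1]=0x41 cont=0 payload=0x41: varint #1 complete (value=8331); reset -> completed=1 acc=0 shift=0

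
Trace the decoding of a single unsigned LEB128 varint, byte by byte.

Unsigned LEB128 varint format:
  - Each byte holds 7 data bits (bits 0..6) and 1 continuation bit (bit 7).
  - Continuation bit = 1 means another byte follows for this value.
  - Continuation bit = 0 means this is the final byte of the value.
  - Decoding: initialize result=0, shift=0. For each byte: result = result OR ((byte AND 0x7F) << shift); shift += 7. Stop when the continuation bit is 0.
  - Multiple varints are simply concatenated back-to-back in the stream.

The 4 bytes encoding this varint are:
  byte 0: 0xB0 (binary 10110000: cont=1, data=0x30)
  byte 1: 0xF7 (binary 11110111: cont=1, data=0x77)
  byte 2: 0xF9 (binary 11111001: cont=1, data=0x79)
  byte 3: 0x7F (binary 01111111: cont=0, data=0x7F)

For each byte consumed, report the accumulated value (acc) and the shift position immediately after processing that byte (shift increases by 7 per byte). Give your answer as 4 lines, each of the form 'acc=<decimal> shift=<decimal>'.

Answer: acc=48 shift=7
acc=15280 shift=14
acc=1997744 shift=21
acc=268336048 shift=28

Derivation:
byte 0=0xB0: payload=0x30=48, contrib = 48<<0 = 48; acc -> 48, shift -> 7
byte 1=0xF7: payload=0x77=119, contrib = 119<<7 = 15232; acc -> 15280, shift -> 14
byte 2=0xF9: payload=0x79=121, contrib = 121<<14 = 1982464; acc -> 1997744, shift -> 21
byte 3=0x7F: payload=0x7F=127, contrib = 127<<21 = 266338304; acc -> 268336048, shift -> 28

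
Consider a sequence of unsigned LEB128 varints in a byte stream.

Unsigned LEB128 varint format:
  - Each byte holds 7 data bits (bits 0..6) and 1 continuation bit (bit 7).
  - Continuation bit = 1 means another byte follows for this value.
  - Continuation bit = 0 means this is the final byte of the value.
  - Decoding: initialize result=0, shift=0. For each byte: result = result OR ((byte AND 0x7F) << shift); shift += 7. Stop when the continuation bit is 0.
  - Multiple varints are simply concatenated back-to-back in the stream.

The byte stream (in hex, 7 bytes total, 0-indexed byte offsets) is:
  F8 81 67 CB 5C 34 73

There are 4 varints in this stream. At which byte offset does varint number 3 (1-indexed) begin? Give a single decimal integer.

  byte[0]=0xF8 cont=1 payload=0x78=120: acc |= 120<<0 -> acc=120 shift=7
  byte[1]=0x81 cont=1 payload=0x01=1: acc |= 1<<7 -> acc=248 shift=14
  byte[2]=0x67 cont=0 payload=0x67=103: acc |= 103<<14 -> acc=1687800 shift=21 [end]
Varint 1: bytes[0:3] = F8 81 67 -> value 1687800 (3 byte(s))
  byte[3]=0xCB cont=1 payload=0x4B=75: acc |= 75<<0 -> acc=75 shift=7
  byte[4]=0x5C cont=0 payload=0x5C=92: acc |= 92<<7 -> acc=11851 shift=14 [end]
Varint 2: bytes[3:5] = CB 5C -> value 11851 (2 byte(s))
  byte[5]=0x34 cont=0 payload=0x34=52: acc |= 52<<0 -> acc=52 shift=7 [end]
Varint 3: bytes[5:6] = 34 -> value 52 (1 byte(s))
  byte[6]=0x73 cont=0 payload=0x73=115: acc |= 115<<0 -> acc=115 shift=7 [end]
Varint 4: bytes[6:7] = 73 -> value 115 (1 byte(s))

Answer: 5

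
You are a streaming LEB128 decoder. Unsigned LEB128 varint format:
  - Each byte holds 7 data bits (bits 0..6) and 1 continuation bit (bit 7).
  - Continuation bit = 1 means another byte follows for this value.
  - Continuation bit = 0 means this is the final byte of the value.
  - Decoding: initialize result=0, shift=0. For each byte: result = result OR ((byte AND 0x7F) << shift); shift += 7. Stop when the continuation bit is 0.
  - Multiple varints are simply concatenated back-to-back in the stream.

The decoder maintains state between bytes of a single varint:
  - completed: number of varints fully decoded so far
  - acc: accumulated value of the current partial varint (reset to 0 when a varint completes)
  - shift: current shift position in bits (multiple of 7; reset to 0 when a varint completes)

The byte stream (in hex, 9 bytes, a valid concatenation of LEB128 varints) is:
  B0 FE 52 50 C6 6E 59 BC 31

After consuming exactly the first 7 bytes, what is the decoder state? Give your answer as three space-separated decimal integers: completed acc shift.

byte[0]=0xB0 cont=1 payload=0x30: acc |= 48<<0 -> completed=0 acc=48 shift=7
byte[1]=0xFE cont=1 payload=0x7E: acc |= 126<<7 -> completed=0 acc=16176 shift=14
byte[2]=0x52 cont=0 payload=0x52: varint #1 complete (value=1359664); reset -> completed=1 acc=0 shift=0
byte[3]=0x50 cont=0 payload=0x50: varint #2 complete (value=80); reset -> completed=2 acc=0 shift=0
byte[4]=0xC6 cont=1 payload=0x46: acc |= 70<<0 -> completed=2 acc=70 shift=7
byte[5]=0x6E cont=0 payload=0x6E: varint #3 complete (value=14150); reset -> completed=3 acc=0 shift=0
byte[6]=0x59 cont=0 payload=0x59: varint #4 complete (value=89); reset -> completed=4 acc=0 shift=0

Answer: 4 0 0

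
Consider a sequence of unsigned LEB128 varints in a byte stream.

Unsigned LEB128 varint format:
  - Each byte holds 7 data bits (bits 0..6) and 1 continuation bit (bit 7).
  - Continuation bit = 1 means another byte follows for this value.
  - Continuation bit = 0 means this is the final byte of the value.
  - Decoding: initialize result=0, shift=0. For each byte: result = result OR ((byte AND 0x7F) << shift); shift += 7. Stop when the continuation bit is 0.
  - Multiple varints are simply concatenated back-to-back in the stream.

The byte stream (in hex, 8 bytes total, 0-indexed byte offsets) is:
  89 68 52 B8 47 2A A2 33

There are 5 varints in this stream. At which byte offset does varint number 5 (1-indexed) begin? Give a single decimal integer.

Answer: 6

Derivation:
  byte[0]=0x89 cont=1 payload=0x09=9: acc |= 9<<0 -> acc=9 shift=7
  byte[1]=0x68 cont=0 payload=0x68=104: acc |= 104<<7 -> acc=13321 shift=14 [end]
Varint 1: bytes[0:2] = 89 68 -> value 13321 (2 byte(s))
  byte[2]=0x52 cont=0 payload=0x52=82: acc |= 82<<0 -> acc=82 shift=7 [end]
Varint 2: bytes[2:3] = 52 -> value 82 (1 byte(s))
  byte[3]=0xB8 cont=1 payload=0x38=56: acc |= 56<<0 -> acc=56 shift=7
  byte[4]=0x47 cont=0 payload=0x47=71: acc |= 71<<7 -> acc=9144 shift=14 [end]
Varint 3: bytes[3:5] = B8 47 -> value 9144 (2 byte(s))
  byte[5]=0x2A cont=0 payload=0x2A=42: acc |= 42<<0 -> acc=42 shift=7 [end]
Varint 4: bytes[5:6] = 2A -> value 42 (1 byte(s))
  byte[6]=0xA2 cont=1 payload=0x22=34: acc |= 34<<0 -> acc=34 shift=7
  byte[7]=0x33 cont=0 payload=0x33=51: acc |= 51<<7 -> acc=6562 shift=14 [end]
Varint 5: bytes[6:8] = A2 33 -> value 6562 (2 byte(s))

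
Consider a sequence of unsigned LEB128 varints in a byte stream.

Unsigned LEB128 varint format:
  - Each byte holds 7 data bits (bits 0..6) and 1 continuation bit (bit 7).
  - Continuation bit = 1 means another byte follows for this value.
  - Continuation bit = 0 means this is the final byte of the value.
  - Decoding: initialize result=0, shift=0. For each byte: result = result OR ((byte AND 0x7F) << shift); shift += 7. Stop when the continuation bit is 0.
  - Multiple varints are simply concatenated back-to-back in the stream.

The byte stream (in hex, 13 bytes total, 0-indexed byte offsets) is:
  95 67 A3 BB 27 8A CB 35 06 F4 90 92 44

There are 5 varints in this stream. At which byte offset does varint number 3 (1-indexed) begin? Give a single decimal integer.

  byte[0]=0x95 cont=1 payload=0x15=21: acc |= 21<<0 -> acc=21 shift=7
  byte[1]=0x67 cont=0 payload=0x67=103: acc |= 103<<7 -> acc=13205 shift=14 [end]
Varint 1: bytes[0:2] = 95 67 -> value 13205 (2 byte(s))
  byte[2]=0xA3 cont=1 payload=0x23=35: acc |= 35<<0 -> acc=35 shift=7
  byte[3]=0xBB cont=1 payload=0x3B=59: acc |= 59<<7 -> acc=7587 shift=14
  byte[4]=0x27 cont=0 payload=0x27=39: acc |= 39<<14 -> acc=646563 shift=21 [end]
Varint 2: bytes[2:5] = A3 BB 27 -> value 646563 (3 byte(s))
  byte[5]=0x8A cont=1 payload=0x0A=10: acc |= 10<<0 -> acc=10 shift=7
  byte[6]=0xCB cont=1 payload=0x4B=75: acc |= 75<<7 -> acc=9610 shift=14
  byte[7]=0x35 cont=0 payload=0x35=53: acc |= 53<<14 -> acc=877962 shift=21 [end]
Varint 3: bytes[5:8] = 8A CB 35 -> value 877962 (3 byte(s))
  byte[8]=0x06 cont=0 payload=0x06=6: acc |= 6<<0 -> acc=6 shift=7 [end]
Varint 4: bytes[8:9] = 06 -> value 6 (1 byte(s))
  byte[9]=0xF4 cont=1 payload=0x74=116: acc |= 116<<0 -> acc=116 shift=7
  byte[10]=0x90 cont=1 payload=0x10=16: acc |= 16<<7 -> acc=2164 shift=14
  byte[11]=0x92 cont=1 payload=0x12=18: acc |= 18<<14 -> acc=297076 shift=21
  byte[12]=0x44 cont=0 payload=0x44=68: acc |= 68<<21 -> acc=142903412 shift=28 [end]
Varint 5: bytes[9:13] = F4 90 92 44 -> value 142903412 (4 byte(s))

Answer: 5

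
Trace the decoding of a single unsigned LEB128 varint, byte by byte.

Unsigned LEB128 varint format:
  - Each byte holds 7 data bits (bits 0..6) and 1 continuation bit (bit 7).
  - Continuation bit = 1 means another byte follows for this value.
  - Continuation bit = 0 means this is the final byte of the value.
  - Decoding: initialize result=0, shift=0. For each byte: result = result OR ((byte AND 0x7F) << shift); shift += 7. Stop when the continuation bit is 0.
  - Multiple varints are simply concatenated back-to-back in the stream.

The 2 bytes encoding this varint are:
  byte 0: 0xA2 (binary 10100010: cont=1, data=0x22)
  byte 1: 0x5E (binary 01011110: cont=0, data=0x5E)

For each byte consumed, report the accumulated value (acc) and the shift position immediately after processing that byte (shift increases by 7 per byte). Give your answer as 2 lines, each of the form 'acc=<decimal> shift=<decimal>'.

Answer: acc=34 shift=7
acc=12066 shift=14

Derivation:
byte 0=0xA2: payload=0x22=34, contrib = 34<<0 = 34; acc -> 34, shift -> 7
byte 1=0x5E: payload=0x5E=94, contrib = 94<<7 = 12032; acc -> 12066, shift -> 14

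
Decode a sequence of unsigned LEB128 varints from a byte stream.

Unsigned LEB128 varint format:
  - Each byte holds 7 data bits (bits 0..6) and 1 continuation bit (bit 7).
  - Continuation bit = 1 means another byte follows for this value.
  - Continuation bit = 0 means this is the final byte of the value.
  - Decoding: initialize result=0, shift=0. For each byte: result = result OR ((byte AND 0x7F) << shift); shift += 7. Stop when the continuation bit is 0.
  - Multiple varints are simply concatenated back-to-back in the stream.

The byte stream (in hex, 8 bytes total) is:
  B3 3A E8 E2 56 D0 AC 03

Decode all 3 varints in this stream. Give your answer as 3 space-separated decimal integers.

Answer: 7475 1421672 54864

Derivation:
  byte[0]=0xB3 cont=1 payload=0x33=51: acc |= 51<<0 -> acc=51 shift=7
  byte[1]=0x3A cont=0 payload=0x3A=58: acc |= 58<<7 -> acc=7475 shift=14 [end]
Varint 1: bytes[0:2] = B3 3A -> value 7475 (2 byte(s))
  byte[2]=0xE8 cont=1 payload=0x68=104: acc |= 104<<0 -> acc=104 shift=7
  byte[3]=0xE2 cont=1 payload=0x62=98: acc |= 98<<7 -> acc=12648 shift=14
  byte[4]=0x56 cont=0 payload=0x56=86: acc |= 86<<14 -> acc=1421672 shift=21 [end]
Varint 2: bytes[2:5] = E8 E2 56 -> value 1421672 (3 byte(s))
  byte[5]=0xD0 cont=1 payload=0x50=80: acc |= 80<<0 -> acc=80 shift=7
  byte[6]=0xAC cont=1 payload=0x2C=44: acc |= 44<<7 -> acc=5712 shift=14
  byte[7]=0x03 cont=0 payload=0x03=3: acc |= 3<<14 -> acc=54864 shift=21 [end]
Varint 3: bytes[5:8] = D0 AC 03 -> value 54864 (3 byte(s))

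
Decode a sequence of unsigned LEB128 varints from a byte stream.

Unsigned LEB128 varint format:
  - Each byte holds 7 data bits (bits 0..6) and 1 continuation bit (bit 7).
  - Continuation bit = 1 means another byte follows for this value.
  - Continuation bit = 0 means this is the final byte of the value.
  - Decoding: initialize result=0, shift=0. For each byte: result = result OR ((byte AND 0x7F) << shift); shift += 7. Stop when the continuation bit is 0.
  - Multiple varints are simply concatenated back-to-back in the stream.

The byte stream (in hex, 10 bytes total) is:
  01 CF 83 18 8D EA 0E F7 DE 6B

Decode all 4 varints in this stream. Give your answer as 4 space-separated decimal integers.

  byte[0]=0x01 cont=0 payload=0x01=1: acc |= 1<<0 -> acc=1 shift=7 [end]
Varint 1: bytes[0:1] = 01 -> value 1 (1 byte(s))
  byte[1]=0xCF cont=1 payload=0x4F=79: acc |= 79<<0 -> acc=79 shift=7
  byte[2]=0x83 cont=1 payload=0x03=3: acc |= 3<<7 -> acc=463 shift=14
  byte[3]=0x18 cont=0 payload=0x18=24: acc |= 24<<14 -> acc=393679 shift=21 [end]
Varint 2: bytes[1:4] = CF 83 18 -> value 393679 (3 byte(s))
  byte[4]=0x8D cont=1 payload=0x0D=13: acc |= 13<<0 -> acc=13 shift=7
  byte[5]=0xEA cont=1 payload=0x6A=106: acc |= 106<<7 -> acc=13581 shift=14
  byte[6]=0x0E cont=0 payload=0x0E=14: acc |= 14<<14 -> acc=242957 shift=21 [end]
Varint 3: bytes[4:7] = 8D EA 0E -> value 242957 (3 byte(s))
  byte[7]=0xF7 cont=1 payload=0x77=119: acc |= 119<<0 -> acc=119 shift=7
  byte[8]=0xDE cont=1 payload=0x5E=94: acc |= 94<<7 -> acc=12151 shift=14
  byte[9]=0x6B cont=0 payload=0x6B=107: acc |= 107<<14 -> acc=1765239 shift=21 [end]
Varint 4: bytes[7:10] = F7 DE 6B -> value 1765239 (3 byte(s))

Answer: 1 393679 242957 1765239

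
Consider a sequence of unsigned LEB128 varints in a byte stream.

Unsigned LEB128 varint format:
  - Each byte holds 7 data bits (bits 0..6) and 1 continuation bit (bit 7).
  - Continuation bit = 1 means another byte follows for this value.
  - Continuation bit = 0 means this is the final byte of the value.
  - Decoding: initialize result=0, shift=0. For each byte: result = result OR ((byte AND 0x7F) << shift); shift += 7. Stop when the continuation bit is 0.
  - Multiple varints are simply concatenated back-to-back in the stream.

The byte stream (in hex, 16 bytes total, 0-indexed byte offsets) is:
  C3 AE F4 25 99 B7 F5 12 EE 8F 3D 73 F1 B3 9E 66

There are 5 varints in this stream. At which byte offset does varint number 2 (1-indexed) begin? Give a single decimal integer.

Answer: 4

Derivation:
  byte[0]=0xC3 cont=1 payload=0x43=67: acc |= 67<<0 -> acc=67 shift=7
  byte[1]=0xAE cont=1 payload=0x2E=46: acc |= 46<<7 -> acc=5955 shift=14
  byte[2]=0xF4 cont=1 payload=0x74=116: acc |= 116<<14 -> acc=1906499 shift=21
  byte[3]=0x25 cont=0 payload=0x25=37: acc |= 37<<21 -> acc=79501123 shift=28 [end]
Varint 1: bytes[0:4] = C3 AE F4 25 -> value 79501123 (4 byte(s))
  byte[4]=0x99 cont=1 payload=0x19=25: acc |= 25<<0 -> acc=25 shift=7
  byte[5]=0xB7 cont=1 payload=0x37=55: acc |= 55<<7 -> acc=7065 shift=14
  byte[6]=0xF5 cont=1 payload=0x75=117: acc |= 117<<14 -> acc=1923993 shift=21
  byte[7]=0x12 cont=0 payload=0x12=18: acc |= 18<<21 -> acc=39672729 shift=28 [end]
Varint 2: bytes[4:8] = 99 B7 F5 12 -> value 39672729 (4 byte(s))
  byte[8]=0xEE cont=1 payload=0x6E=110: acc |= 110<<0 -> acc=110 shift=7
  byte[9]=0x8F cont=1 payload=0x0F=15: acc |= 15<<7 -> acc=2030 shift=14
  byte[10]=0x3D cont=0 payload=0x3D=61: acc |= 61<<14 -> acc=1001454 shift=21 [end]
Varint 3: bytes[8:11] = EE 8F 3D -> value 1001454 (3 byte(s))
  byte[11]=0x73 cont=0 payload=0x73=115: acc |= 115<<0 -> acc=115 shift=7 [end]
Varint 4: bytes[11:12] = 73 -> value 115 (1 byte(s))
  byte[12]=0xF1 cont=1 payload=0x71=113: acc |= 113<<0 -> acc=113 shift=7
  byte[13]=0xB3 cont=1 payload=0x33=51: acc |= 51<<7 -> acc=6641 shift=14
  byte[14]=0x9E cont=1 payload=0x1E=30: acc |= 30<<14 -> acc=498161 shift=21
  byte[15]=0x66 cont=0 payload=0x66=102: acc |= 102<<21 -> acc=214407665 shift=28 [end]
Varint 5: bytes[12:16] = F1 B3 9E 66 -> value 214407665 (4 byte(s))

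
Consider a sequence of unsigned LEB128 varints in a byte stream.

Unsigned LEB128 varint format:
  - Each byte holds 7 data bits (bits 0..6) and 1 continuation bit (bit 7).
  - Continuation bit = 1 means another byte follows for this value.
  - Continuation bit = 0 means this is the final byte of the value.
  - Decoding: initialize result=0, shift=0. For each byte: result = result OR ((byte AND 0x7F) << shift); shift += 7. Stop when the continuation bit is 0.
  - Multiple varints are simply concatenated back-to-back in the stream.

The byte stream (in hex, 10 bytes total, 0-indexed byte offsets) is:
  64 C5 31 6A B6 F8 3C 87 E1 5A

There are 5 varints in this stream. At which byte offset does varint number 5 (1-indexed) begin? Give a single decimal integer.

Answer: 7

Derivation:
  byte[0]=0x64 cont=0 payload=0x64=100: acc |= 100<<0 -> acc=100 shift=7 [end]
Varint 1: bytes[0:1] = 64 -> value 100 (1 byte(s))
  byte[1]=0xC5 cont=1 payload=0x45=69: acc |= 69<<0 -> acc=69 shift=7
  byte[2]=0x31 cont=0 payload=0x31=49: acc |= 49<<7 -> acc=6341 shift=14 [end]
Varint 2: bytes[1:3] = C5 31 -> value 6341 (2 byte(s))
  byte[3]=0x6A cont=0 payload=0x6A=106: acc |= 106<<0 -> acc=106 shift=7 [end]
Varint 3: bytes[3:4] = 6A -> value 106 (1 byte(s))
  byte[4]=0xB6 cont=1 payload=0x36=54: acc |= 54<<0 -> acc=54 shift=7
  byte[5]=0xF8 cont=1 payload=0x78=120: acc |= 120<<7 -> acc=15414 shift=14
  byte[6]=0x3C cont=0 payload=0x3C=60: acc |= 60<<14 -> acc=998454 shift=21 [end]
Varint 4: bytes[4:7] = B6 F8 3C -> value 998454 (3 byte(s))
  byte[7]=0x87 cont=1 payload=0x07=7: acc |= 7<<0 -> acc=7 shift=7
  byte[8]=0xE1 cont=1 payload=0x61=97: acc |= 97<<7 -> acc=12423 shift=14
  byte[9]=0x5A cont=0 payload=0x5A=90: acc |= 90<<14 -> acc=1486983 shift=21 [end]
Varint 5: bytes[7:10] = 87 E1 5A -> value 1486983 (3 byte(s))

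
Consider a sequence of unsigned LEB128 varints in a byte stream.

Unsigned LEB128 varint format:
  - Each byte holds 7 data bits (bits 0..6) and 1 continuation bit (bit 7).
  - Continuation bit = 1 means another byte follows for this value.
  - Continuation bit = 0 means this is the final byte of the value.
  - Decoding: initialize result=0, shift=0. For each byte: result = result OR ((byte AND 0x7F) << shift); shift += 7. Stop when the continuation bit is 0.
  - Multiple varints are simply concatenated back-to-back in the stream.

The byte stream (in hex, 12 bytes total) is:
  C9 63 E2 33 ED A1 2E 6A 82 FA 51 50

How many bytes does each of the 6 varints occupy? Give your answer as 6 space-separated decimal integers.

  byte[0]=0xC9 cont=1 payload=0x49=73: acc |= 73<<0 -> acc=73 shift=7
  byte[1]=0x63 cont=0 payload=0x63=99: acc |= 99<<7 -> acc=12745 shift=14 [end]
Varint 1: bytes[0:2] = C9 63 -> value 12745 (2 byte(s))
  byte[2]=0xE2 cont=1 payload=0x62=98: acc |= 98<<0 -> acc=98 shift=7
  byte[3]=0x33 cont=0 payload=0x33=51: acc |= 51<<7 -> acc=6626 shift=14 [end]
Varint 2: bytes[2:4] = E2 33 -> value 6626 (2 byte(s))
  byte[4]=0xED cont=1 payload=0x6D=109: acc |= 109<<0 -> acc=109 shift=7
  byte[5]=0xA1 cont=1 payload=0x21=33: acc |= 33<<7 -> acc=4333 shift=14
  byte[6]=0x2E cont=0 payload=0x2E=46: acc |= 46<<14 -> acc=757997 shift=21 [end]
Varint 3: bytes[4:7] = ED A1 2E -> value 757997 (3 byte(s))
  byte[7]=0x6A cont=0 payload=0x6A=106: acc |= 106<<0 -> acc=106 shift=7 [end]
Varint 4: bytes[7:8] = 6A -> value 106 (1 byte(s))
  byte[8]=0x82 cont=1 payload=0x02=2: acc |= 2<<0 -> acc=2 shift=7
  byte[9]=0xFA cont=1 payload=0x7A=122: acc |= 122<<7 -> acc=15618 shift=14
  byte[10]=0x51 cont=0 payload=0x51=81: acc |= 81<<14 -> acc=1342722 shift=21 [end]
Varint 5: bytes[8:11] = 82 FA 51 -> value 1342722 (3 byte(s))
  byte[11]=0x50 cont=0 payload=0x50=80: acc |= 80<<0 -> acc=80 shift=7 [end]
Varint 6: bytes[11:12] = 50 -> value 80 (1 byte(s))

Answer: 2 2 3 1 3 1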